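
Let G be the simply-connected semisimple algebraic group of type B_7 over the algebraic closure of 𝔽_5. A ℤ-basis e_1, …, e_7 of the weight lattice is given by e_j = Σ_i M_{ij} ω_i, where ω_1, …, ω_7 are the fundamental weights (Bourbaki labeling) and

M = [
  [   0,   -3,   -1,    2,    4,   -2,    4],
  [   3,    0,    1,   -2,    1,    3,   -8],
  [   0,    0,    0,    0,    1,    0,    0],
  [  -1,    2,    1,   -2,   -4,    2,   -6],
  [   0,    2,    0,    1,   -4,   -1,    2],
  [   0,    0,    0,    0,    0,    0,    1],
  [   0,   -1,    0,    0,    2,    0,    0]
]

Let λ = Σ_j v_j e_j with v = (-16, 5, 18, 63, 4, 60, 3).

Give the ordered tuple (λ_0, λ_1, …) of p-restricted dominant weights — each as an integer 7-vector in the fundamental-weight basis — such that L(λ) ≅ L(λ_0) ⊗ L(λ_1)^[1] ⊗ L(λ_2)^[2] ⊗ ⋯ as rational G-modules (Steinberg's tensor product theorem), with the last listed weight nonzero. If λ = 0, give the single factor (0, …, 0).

((1, 4, 4, 4, 3, 3, 3),)

Compute c_i = Σ_j M_{ij} v_j with v = (-16, 5, 18, 63, 4, 60, 3):
  c_1 = 0*-16 + -3*5 + -1*18 + 2*63 + 4*4 + -2*60 + 4*3 = 1
  c_2 = 3*-16 + 0*5 + 1*18 + -2*63 + 1*4 + 3*60 + -8*3 = 4
  c_3 = 0*-16 + 0*5 + 0*18 + 0*63 + 1*4 + 0*60 + 0*3 = 4
  c_4 = -1*-16 + 2*5 + 1*18 + -2*63 + -4*4 + 2*60 + -6*3 = 4
  c_5 = 0*-16 + 2*5 + 0*18 + 1*63 + -4*4 + -1*60 + 2*3 = 3
  c_6 = 0*-16 + 0*5 + 0*18 + 0*63 + 0*4 + 0*60 + 1*3 = 3
  c_7 = 0*-16 + -1*5 + 0*18 + 0*63 + 2*4 + 0*60 + 0*3 = 3
Writing each c_i in base p = 5:
  c_1 = 1 = 1·5^0
  c_2 = 4 = 4·5^0
  c_3 = 4 = 4·5^0
  c_4 = 4 = 4·5^0
  c_5 = 3 = 3·5^0
  c_6 = 3 = 3·5^0
  c_7 = 3 = 3·5^0
p-restricted factor λ_0 = (1, 4, 4, 4, 3, 3, 3)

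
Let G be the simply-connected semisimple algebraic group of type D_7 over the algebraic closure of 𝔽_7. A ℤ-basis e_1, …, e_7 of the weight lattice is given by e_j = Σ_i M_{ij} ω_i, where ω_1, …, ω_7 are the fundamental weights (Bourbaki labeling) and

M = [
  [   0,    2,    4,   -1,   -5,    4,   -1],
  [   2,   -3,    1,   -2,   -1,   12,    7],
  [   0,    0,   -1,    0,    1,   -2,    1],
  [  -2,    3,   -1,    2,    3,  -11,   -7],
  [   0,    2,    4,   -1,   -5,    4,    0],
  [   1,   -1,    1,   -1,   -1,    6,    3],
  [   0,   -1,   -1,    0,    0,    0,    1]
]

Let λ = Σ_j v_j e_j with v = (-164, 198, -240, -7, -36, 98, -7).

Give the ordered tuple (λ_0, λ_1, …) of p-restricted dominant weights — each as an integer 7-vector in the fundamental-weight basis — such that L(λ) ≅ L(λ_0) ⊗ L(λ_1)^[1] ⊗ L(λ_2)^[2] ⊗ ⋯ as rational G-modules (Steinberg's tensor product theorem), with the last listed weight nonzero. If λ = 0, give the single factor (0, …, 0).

((1, 1, 1, 4, 1, 1, 0), (3, 2, 0, 1, 2, 1, 5))

ω-coordinates c = M·v, v = (-164, 198, -240, -7, -36, 98, -7):
  c_1 = (0)·(-164) + (2)·(198) + (4)·(-240) + (-1)·(-7) + (-5)·(-36) + (4)·(98) + (-1)·(-7) = 22
  c_2 = (2)·(-164) + (-3)·(198) + (1)·(-240) + (-2)·(-7) + (-1)·(-36) + (12)·(98) + (7)·(-7) = 15
  c_3 = (0)·(-164) + (0)·(198) + (-1)·(-240) + (0)·(-7) + (1)·(-36) + (-2)·(98) + (1)·(-7) = 1
  c_4 = (-2)·(-164) + (3)·(198) + (-1)·(-240) + (2)·(-7) + (3)·(-36) + (-11)·(98) + (-7)·(-7) = 11
  c_5 = (0)·(-164) + (2)·(198) + (4)·(-240) + (-1)·(-7) + (-5)·(-36) + (4)·(98) + (0)·(-7) = 15
  c_6 = (1)·(-164) + (-1)·(198) + (1)·(-240) + (-1)·(-7) + (-1)·(-36) + (6)·(98) + (3)·(-7) = 8
  c_7 = (0)·(-164) + (-1)·(198) + (-1)·(-240) + (0)·(-7) + (0)·(-36) + (0)·(98) + (1)·(-7) = 35
p = 7; digits c_i = Σ_j d_{ij}·7^j, 0 ≤ d_{ij} < 7:
  c_1 = 22 = 1·7^0 + 3·7^1
  c_2 = 15 = 1·7^0 + 2·7^1
  c_3 = 1 = 1·7^0
  c_4 = 11 = 4·7^0 + 1·7^1
  c_5 = 15 = 1·7^0 + 2·7^1
  c_6 = 8 = 1·7^0 + 1·7^1
  c_7 = 35 = 0·7^0 + 5·7^1
λ_0 = (1, 1, 1, 4, 1, 1, 0)
λ_1 = (3, 2, 0, 1, 2, 1, 5)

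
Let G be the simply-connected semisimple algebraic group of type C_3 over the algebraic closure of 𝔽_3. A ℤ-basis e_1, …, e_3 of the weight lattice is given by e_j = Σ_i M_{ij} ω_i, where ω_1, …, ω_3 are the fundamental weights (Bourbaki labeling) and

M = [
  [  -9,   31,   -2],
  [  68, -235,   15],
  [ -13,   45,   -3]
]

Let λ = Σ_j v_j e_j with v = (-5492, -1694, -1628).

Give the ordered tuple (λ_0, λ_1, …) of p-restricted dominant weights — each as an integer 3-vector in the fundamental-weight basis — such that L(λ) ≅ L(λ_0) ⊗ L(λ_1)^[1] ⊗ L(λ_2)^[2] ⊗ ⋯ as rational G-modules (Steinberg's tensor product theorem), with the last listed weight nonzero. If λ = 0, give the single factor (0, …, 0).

((2, 1, 2), (2, 2, 1), (0, 2, 2), (0, 1, 1), (2, 2, 0))

ω-coordinates c = M·v, v = (-5492, -1694, -1628):
  c_1 = (-9)·(-5492) + (31)·(-1694) + (-2)·(-1628) = 170
  c_2 = (68)·(-5492) + (-235)·(-1694) + (15)·(-1628) = 214
  c_3 = (-13)·(-5492) + (45)·(-1694) + (-3)·(-1628) = 50
Expand coordinatewise in base 3:
  c_1 = 170 = 2·3^0 + 2·3^1 + 0·3^2 + 0·3^3 + 2·3^4
  c_2 = 214 = 1·3^0 + 2·3^1 + 2·3^2 + 1·3^3 + 2·3^4
  c_3 = 50 = 2·3^0 + 1·3^1 + 2·3^2 + 1·3^3
λ_0 = (2, 1, 2)
λ_1 = (2, 2, 1)
λ_2 = (0, 2, 2)
λ_3 = (0, 1, 1)
λ_4 = (2, 2, 0)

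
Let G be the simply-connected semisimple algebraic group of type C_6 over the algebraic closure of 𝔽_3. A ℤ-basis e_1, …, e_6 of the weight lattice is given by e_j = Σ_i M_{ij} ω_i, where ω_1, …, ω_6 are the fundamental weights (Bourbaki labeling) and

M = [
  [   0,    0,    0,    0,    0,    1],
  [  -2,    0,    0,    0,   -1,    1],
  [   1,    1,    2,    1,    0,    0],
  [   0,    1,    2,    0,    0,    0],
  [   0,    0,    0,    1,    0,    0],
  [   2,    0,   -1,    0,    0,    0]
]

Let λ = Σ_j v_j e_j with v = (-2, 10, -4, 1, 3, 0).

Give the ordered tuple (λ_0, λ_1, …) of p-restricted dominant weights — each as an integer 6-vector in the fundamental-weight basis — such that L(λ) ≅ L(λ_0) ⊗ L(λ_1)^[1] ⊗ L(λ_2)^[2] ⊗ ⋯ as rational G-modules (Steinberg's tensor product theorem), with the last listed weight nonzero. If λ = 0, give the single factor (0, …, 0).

((0, 1, 1, 2, 1, 0),)

Converting to the ω-basis (c_i = row i of M dotted with v = (-2, 10, -4, 1, 3, 0)):
  c_1 = 0*-2 + 0*10 + 0*-4 + 0*1 + 0*3 + 1*0 = 0
  c_2 = -2*-2 + 0*10 + 0*-4 + 0*1 + -1*3 + 1*0 = 1
  c_3 = 1*-2 + 1*10 + 2*-4 + 1*1 + 0*3 + 0*0 = 1
  c_4 = 0*-2 + 1*10 + 2*-4 + 0*1 + 0*3 + 0*0 = 2
  c_5 = 0*-2 + 0*10 + 0*-4 + 1*1 + 0*3 + 0*0 = 1
  c_6 = 2*-2 + 0*10 + -1*-4 + 0*1 + 0*3 + 0*0 = 0
Base-3 expansion of each c_i:
  c_1 = 0
  c_2 = 1 = 1·3^0
  c_3 = 1 = 1·3^0
  c_4 = 2 = 2·3^0
  c_5 = 1 = 1·3^0
  c_6 = 0
p-restricted factor λ_0 = (0, 1, 1, 2, 1, 0)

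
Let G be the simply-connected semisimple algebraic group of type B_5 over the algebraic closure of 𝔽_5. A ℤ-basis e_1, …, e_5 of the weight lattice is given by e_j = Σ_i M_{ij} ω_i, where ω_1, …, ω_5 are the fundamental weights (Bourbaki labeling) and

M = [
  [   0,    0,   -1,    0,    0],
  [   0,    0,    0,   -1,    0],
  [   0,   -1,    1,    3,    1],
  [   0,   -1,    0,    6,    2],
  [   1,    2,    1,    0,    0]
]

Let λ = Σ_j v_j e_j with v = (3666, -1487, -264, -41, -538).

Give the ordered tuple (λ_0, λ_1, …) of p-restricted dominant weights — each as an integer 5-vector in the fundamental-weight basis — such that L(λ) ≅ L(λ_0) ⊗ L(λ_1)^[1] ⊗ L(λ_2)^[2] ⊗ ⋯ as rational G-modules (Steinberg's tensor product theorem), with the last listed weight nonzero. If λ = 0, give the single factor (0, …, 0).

((4, 1, 2, 0, 3), (2, 3, 2, 3, 0), (0, 1, 2, 1, 2), (2, 0, 4, 1, 3))

ω-coordinates c = M·v, v = (3666, -1487, -264, -41, -538):
  c_1 = 0·3666 + (0)·(-1487) + (-1)·(-264) + (0)·(-41) + (0)·(-538) = 264
  c_2 = 0·3666 + (0)·(-1487) + (0)·(-264) + (-1)·(-41) + (0)·(-538) = 41
  c_3 = 0·3666 + (-1)·(-1487) + (1)·(-264) + (3)·(-41) + (1)·(-538) = 562
  c_4 = 0·3666 + (-1)·(-1487) + (0)·(-264) + (6)·(-41) + (2)·(-538) = 165
  c_5 = 1·3666 + (2)·(-1487) + (1)·(-264) + (0)·(-41) + (0)·(-538) = 428
Base-5 expansion of each c_i:
  c_1 = 264 = 4·5^0 + 2·5^1 + 0·5^2 + 2·5^3
  c_2 = 41 = 1·5^0 + 3·5^1 + 1·5^2
  c_3 = 562 = 2·5^0 + 2·5^1 + 2·5^2 + 4·5^3
  c_4 = 165 = 0·5^0 + 3·5^1 + 1·5^2 + 1·5^3
  c_5 = 428 = 3·5^0 + 0·5^1 + 2·5^2 + 3·5^3
λ_0 = (4, 1, 2, 0, 3)
λ_1 = (2, 3, 2, 3, 0)
λ_2 = (0, 1, 2, 1, 2)
λ_3 = (2, 0, 4, 1, 3)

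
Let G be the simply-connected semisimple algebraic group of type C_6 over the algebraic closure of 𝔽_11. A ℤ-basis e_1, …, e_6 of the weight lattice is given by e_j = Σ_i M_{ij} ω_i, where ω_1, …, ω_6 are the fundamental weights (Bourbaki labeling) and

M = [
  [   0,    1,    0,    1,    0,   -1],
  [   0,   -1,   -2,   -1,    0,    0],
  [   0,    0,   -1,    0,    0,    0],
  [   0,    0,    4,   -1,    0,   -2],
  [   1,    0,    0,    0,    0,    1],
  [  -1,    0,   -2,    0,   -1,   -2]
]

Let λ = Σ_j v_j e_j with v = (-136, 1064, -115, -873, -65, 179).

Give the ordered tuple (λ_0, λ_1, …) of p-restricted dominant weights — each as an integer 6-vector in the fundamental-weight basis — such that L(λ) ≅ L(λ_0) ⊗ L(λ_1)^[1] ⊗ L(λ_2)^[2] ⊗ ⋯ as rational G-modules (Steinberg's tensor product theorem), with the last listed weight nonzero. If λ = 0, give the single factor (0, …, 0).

Change of basis e → ω: c = M·v where v = (-136, 1064, -115, -873, -65, 179):
  c_1 = 0*-136 + 1*1064 + 0*-115 + 1*-873 + 0*-65 + -1*179 = 12
  c_2 = 0*-136 + -1*1064 + -2*-115 + -1*-873 + 0*-65 + 0*179 = 39
  c_3 = 0*-136 + 0*1064 + -1*-115 + 0*-873 + 0*-65 + 0*179 = 115
  c_4 = 0*-136 + 0*1064 + 4*-115 + -1*-873 + 0*-65 + -2*179 = 55
  c_5 = 1*-136 + 0*1064 + 0*-115 + 0*-873 + 0*-65 + 1*179 = 43
  c_6 = -1*-136 + 0*1064 + -2*-115 + 0*-873 + -1*-65 + -2*179 = 73
Base-11 expansion of each c_i:
  c_1 = 12 = 1·11^0 + 1·11^1
  c_2 = 39 = 6·11^0 + 3·11^1
  c_3 = 115 = 5·11^0 + 10·11^1
  c_4 = 55 = 0·11^0 + 5·11^1
  c_5 = 43 = 10·11^0 + 3·11^1
  c_6 = 73 = 7·11^0 + 6·11^1
λ_0 = (1, 6, 5, 0, 10, 7)
λ_1 = (1, 3, 10, 5, 3, 6)

((1, 6, 5, 0, 10, 7), (1, 3, 10, 5, 3, 6))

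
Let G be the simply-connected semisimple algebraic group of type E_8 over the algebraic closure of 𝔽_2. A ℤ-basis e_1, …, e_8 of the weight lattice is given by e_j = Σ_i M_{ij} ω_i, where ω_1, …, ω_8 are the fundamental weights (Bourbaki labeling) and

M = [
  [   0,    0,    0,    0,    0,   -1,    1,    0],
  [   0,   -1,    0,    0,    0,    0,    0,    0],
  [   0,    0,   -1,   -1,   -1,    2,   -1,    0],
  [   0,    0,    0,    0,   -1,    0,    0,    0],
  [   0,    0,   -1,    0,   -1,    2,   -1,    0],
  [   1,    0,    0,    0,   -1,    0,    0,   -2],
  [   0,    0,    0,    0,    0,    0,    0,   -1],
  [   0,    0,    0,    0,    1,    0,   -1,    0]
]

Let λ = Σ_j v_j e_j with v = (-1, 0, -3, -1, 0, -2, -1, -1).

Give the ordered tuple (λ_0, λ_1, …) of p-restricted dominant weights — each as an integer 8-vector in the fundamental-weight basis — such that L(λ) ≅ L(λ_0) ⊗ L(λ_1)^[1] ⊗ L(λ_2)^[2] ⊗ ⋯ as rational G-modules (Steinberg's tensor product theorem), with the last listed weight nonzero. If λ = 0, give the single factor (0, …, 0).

Converting to the ω-basis (c_i = row i of M dotted with v = (-1, 0, -3, -1, 0, -2, -1, -1)):
  c_1 = 0*-1 + 0*0 + 0*-3 + 0*-1 + 0*0 + -1*-2 + 1*-1 + 0*-1 = 1
  c_2 = 0*-1 + -1*0 + 0*-3 + 0*-1 + 0*0 + 0*-2 + 0*-1 + 0*-1 = 0
  c_3 = 0*-1 + 0*0 + -1*-3 + -1*-1 + -1*0 + 2*-2 + -1*-1 + 0*-1 = 1
  c_4 = 0*-1 + 0*0 + 0*-3 + 0*-1 + -1*0 + 0*-2 + 0*-1 + 0*-1 = 0
  c_5 = 0*-1 + 0*0 + -1*-3 + 0*-1 + -1*0 + 2*-2 + -1*-1 + 0*-1 = 0
  c_6 = 1*-1 + 0*0 + 0*-3 + 0*-1 + -1*0 + 0*-2 + 0*-1 + -2*-1 = 1
  c_7 = 0*-1 + 0*0 + 0*-3 + 0*-1 + 0*0 + 0*-2 + 0*-1 + -1*-1 = 1
  c_8 = 0*-1 + 0*0 + 0*-3 + 0*-1 + 1*0 + 0*-2 + -1*-1 + 0*-1 = 1
Expand coordinatewise in base 2:
  c_1 = 1 = 1·2^0
  c_2 = 0
  c_3 = 1 = 1·2^0
  c_4 = 0
  c_5 = 0
  c_6 = 1 = 1·2^0
  c_7 = 1 = 1·2^0
  c_8 = 1 = 1·2^0
λ_0 = (1, 0, 1, 0, 0, 1, 1, 1)

((1, 0, 1, 0, 0, 1, 1, 1),)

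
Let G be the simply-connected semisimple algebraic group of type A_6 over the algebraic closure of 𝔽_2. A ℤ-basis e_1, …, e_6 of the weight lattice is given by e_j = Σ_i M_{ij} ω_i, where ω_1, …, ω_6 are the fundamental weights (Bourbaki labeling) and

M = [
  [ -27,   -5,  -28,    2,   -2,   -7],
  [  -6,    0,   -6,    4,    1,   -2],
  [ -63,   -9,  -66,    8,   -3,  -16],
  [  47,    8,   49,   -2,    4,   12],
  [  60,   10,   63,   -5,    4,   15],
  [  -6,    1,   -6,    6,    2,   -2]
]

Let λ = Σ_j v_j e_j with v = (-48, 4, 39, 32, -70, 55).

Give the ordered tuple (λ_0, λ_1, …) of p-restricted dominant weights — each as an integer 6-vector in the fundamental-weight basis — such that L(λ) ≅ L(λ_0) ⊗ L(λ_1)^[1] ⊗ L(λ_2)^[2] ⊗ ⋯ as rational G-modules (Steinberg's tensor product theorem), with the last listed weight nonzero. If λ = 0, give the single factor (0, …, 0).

((1, 0, 0, 1, 0, 0), (1, 1, 0, 1, 1, 0))

In the fundamental-weight basis, λ has coordinates c = M·v (v = (-48, 4, 39, 32, -70, 55)):
  c_1 = (-27)·(-48) + (-5)·(4) + (-28)·(39) + (2)·(32) + (-2)·(-70) + (-7)·(55) = 3
  c_2 = (-6)·(-48) + (0)·(4) + (-6)·(39) + (4)·(32) + (1)·(-70) + (-2)·(55) = 2
  c_3 = (-63)·(-48) + (-9)·(4) + (-66)·(39) + (8)·(32) + (-3)·(-70) + (-16)·(55) = 0
  c_4 = (47)·(-48) + (8)·(4) + (49)·(39) + (-2)·(32) + (4)·(-70) + (12)·(55) = 3
  c_5 = (60)·(-48) + (10)·(4) + (63)·(39) + (-5)·(32) + (4)·(-70) + (15)·(55) = 2
  c_6 = (-6)·(-48) + (1)·(4) + (-6)·(39) + (6)·(32) + (2)·(-70) + (-2)·(55) = 0
Expand coordinatewise in base 2:
  c_1 = 3 = 1·2^0 + 1·2^1
  c_2 = 2 = 0·2^0 + 1·2^1
  c_3 = 0
  c_4 = 3 = 1·2^0 + 1·2^1
  c_5 = 2 = 0·2^0 + 1·2^1
  c_6 = 0
Factor λ_0 = (1, 0, 0, 1, 0, 0)
Factor λ_1 = (1, 1, 0, 1, 1, 0)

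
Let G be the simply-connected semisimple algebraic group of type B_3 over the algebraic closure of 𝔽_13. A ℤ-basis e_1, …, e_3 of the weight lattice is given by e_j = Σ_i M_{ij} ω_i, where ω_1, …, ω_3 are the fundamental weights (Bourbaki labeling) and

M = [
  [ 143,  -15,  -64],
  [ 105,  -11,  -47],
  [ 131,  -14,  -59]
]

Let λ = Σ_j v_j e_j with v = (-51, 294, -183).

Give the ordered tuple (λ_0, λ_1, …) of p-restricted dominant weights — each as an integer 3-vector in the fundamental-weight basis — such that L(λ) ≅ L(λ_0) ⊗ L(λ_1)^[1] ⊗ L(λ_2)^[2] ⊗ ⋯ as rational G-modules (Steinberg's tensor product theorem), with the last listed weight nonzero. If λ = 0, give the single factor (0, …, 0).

Converting to the ω-basis (c_i = row i of M dotted with v = (-51, 294, -183)):
  c_1 = (143)·(-51) + (-15)·(294) + (-64)·(-183) = 9
  c_2 = (105)·(-51) + (-11)·(294) + (-47)·(-183) = 12
  c_3 = (131)·(-51) + (-14)·(294) + (-59)·(-183) = 0
Writing each c_i in base p = 13:
  c_1 = 9 = 9·13^0
  c_2 = 12 = 12·13^0
  c_3 = 0
Factor λ_0 = (9, 12, 0)

((9, 12, 0),)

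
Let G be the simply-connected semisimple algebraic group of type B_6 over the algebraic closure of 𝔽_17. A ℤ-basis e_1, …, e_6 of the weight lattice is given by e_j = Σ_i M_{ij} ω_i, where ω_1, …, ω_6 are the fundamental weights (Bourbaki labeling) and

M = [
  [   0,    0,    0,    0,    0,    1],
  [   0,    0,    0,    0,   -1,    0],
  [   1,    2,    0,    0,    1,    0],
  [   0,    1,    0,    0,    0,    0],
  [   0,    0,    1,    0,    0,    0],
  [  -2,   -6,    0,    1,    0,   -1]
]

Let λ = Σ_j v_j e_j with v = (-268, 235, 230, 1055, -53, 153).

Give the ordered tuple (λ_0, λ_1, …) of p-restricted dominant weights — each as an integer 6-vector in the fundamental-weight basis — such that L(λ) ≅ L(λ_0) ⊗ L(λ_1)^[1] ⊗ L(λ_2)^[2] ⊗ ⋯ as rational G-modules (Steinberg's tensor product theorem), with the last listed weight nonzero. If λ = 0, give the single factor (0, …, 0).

Change of basis e → ω: c = M·v where v = (-268, 235, 230, 1055, -53, 153):
  c_1 = (0)·(-268) + 0·235 + 0·230 + 0·1055 + (0)·(-53) + 1·153 = 153
  c_2 = (0)·(-268) + 0·235 + 0·230 + 0·1055 + (-1)·(-53) + 0·153 = 53
  c_3 = (1)·(-268) + 2·235 + 0·230 + 0·1055 + (1)·(-53) + 0·153 = 149
  c_4 = (0)·(-268) + 1·235 + 0·230 + 0·1055 + (0)·(-53) + 0·153 = 235
  c_5 = (0)·(-268) + 0·235 + 1·230 + 0·1055 + (0)·(-53) + 0·153 = 230
  c_6 = (-2)·(-268) + (-6)·(235) + 0·230 + 1·1055 + (0)·(-53) + (-1)·(153) = 28
Expand coordinatewise in base 17:
  c_1 = 153 = 0·17^0 + 9·17^1
  c_2 = 53 = 2·17^0 + 3·17^1
  c_3 = 149 = 13·17^0 + 8·17^1
  c_4 = 235 = 14·17^0 + 13·17^1
  c_5 = 230 = 9·17^0 + 13·17^1
  c_6 = 28 = 11·17^0 + 1·17^1
Factor λ_0 = (0, 2, 13, 14, 9, 11)
Factor λ_1 = (9, 3, 8, 13, 13, 1)

((0, 2, 13, 14, 9, 11), (9, 3, 8, 13, 13, 1))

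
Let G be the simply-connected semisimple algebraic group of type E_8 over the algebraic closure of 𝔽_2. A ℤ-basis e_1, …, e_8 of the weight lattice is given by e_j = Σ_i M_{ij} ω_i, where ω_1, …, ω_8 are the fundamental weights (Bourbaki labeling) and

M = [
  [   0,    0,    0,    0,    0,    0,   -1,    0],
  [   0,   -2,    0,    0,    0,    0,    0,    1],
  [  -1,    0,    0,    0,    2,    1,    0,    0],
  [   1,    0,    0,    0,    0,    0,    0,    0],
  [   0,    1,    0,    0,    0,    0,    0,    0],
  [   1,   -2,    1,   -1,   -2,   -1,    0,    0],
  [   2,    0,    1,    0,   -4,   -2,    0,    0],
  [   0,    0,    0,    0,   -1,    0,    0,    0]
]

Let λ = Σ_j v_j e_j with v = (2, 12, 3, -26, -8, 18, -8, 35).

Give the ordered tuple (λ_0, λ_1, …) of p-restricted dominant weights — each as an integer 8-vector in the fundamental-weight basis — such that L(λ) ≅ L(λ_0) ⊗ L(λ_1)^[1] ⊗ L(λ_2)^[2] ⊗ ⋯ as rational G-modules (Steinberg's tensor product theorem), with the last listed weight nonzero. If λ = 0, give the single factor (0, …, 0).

((0, 1, 0, 0, 0, 1, 1, 0), (0, 1, 0, 1, 0, 0, 1, 0), (0, 0, 0, 0, 1, 1, 0, 0), (1, 1, 0, 0, 1, 0, 0, 1))

Change of basis e → ω: c = M·v where v = (2, 12, 3, -26, -8, 18, -8, 35):
  c_1 = (0)·(2) + (0)·(12) + (0)·(3) + (0)·(-26) + (0)·(-8) + (0)·(18) + (-1)·(-8) + (0)·(35) = 8
  c_2 = (0)·(2) + (-2)·(12) + (0)·(3) + (0)·(-26) + (0)·(-8) + (0)·(18) + (0)·(-8) + (1)·(35) = 11
  c_3 = (-1)·(2) + (0)·(12) + (0)·(3) + (0)·(-26) + (2)·(-8) + (1)·(18) + (0)·(-8) + (0)·(35) = 0
  c_4 = (1)·(2) + (0)·(12) + (0)·(3) + (0)·(-26) + (0)·(-8) + (0)·(18) + (0)·(-8) + (0)·(35) = 2
  c_5 = (0)·(2) + (1)·(12) + (0)·(3) + (0)·(-26) + (0)·(-8) + (0)·(18) + (0)·(-8) + (0)·(35) = 12
  c_6 = (1)·(2) + (-2)·(12) + (1)·(3) + (-1)·(-26) + (-2)·(-8) + (-1)·(18) + (0)·(-8) + (0)·(35) = 5
  c_7 = (2)·(2) + (0)·(12) + (1)·(3) + (0)·(-26) + (-4)·(-8) + (-2)·(18) + (0)·(-8) + (0)·(35) = 3
  c_8 = (0)·(2) + (0)·(12) + (0)·(3) + (0)·(-26) + (-1)·(-8) + (0)·(18) + (0)·(-8) + (0)·(35) = 8
Expand coordinatewise in base 2:
  c_1 = 8 = 0·2^0 + 0·2^1 + 0·2^2 + 1·2^3
  c_2 = 11 = 1·2^0 + 1·2^1 + 0·2^2 + 1·2^3
  c_3 = 0
  c_4 = 2 = 0·2^0 + 1·2^1
  c_5 = 12 = 0·2^0 + 0·2^1 + 1·2^2 + 1·2^3
  c_6 = 5 = 1·2^0 + 0·2^1 + 1·2^2
  c_7 = 3 = 1·2^0 + 1·2^1
  c_8 = 8 = 0·2^0 + 0·2^1 + 0·2^2 + 1·2^3
λ_0 = (0, 1, 0, 0, 0, 1, 1, 0)
λ_1 = (0, 1, 0, 1, 0, 0, 1, 0)
λ_2 = (0, 0, 0, 0, 1, 1, 0, 0)
λ_3 = (1, 1, 0, 0, 1, 0, 0, 1)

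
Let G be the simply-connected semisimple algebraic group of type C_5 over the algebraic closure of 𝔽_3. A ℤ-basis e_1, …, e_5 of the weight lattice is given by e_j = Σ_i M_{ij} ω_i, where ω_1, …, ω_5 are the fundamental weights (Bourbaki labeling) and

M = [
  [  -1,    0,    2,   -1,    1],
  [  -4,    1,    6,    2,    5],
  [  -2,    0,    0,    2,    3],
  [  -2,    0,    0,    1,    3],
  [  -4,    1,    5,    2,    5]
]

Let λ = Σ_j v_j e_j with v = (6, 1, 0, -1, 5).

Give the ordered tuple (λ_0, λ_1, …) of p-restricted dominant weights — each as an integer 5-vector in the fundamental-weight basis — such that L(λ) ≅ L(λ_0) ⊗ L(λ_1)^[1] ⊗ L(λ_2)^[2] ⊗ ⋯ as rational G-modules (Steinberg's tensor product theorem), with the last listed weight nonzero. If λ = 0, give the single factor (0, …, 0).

((0, 0, 1, 2, 0),)

Change of basis e → ω: c = M·v where v = (6, 1, 0, -1, 5):
  c_1 = (-1)·(6) + 0·1 + 2·0 + (-1)·(-1) + 1·5 = 0
  c_2 = (-4)·(6) + 1·1 + 6·0 + (2)·(-1) + 5·5 = 0
  c_3 = (-2)·(6) + 0·1 + 0·0 + (2)·(-1) + 3·5 = 1
  c_4 = (-2)·(6) + 0·1 + 0·0 + (1)·(-1) + 3·5 = 2
  c_5 = (-4)·(6) + 1·1 + 5·0 + (2)·(-1) + 5·5 = 0
Writing each c_i in base p = 3:
  c_1 = 0
  c_2 = 0
  c_3 = 1 = 1·3^0
  c_4 = 2 = 2·3^0
  c_5 = 0
Factor λ_0 = (0, 0, 1, 2, 0)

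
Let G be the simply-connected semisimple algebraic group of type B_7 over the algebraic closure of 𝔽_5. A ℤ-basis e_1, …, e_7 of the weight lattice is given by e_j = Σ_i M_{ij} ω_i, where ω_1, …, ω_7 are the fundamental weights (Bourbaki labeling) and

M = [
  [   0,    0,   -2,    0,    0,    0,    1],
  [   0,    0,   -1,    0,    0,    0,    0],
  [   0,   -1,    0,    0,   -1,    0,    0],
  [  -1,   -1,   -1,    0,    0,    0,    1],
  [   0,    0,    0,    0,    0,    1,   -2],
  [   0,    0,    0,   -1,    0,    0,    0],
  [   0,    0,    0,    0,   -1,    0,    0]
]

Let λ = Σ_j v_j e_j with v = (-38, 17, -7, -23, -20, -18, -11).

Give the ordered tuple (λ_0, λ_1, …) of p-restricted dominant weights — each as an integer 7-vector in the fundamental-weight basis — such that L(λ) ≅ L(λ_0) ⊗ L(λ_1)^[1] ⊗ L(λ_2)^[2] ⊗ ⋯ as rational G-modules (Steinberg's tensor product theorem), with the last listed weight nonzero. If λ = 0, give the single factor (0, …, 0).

((3, 2, 3, 2, 4, 3, 0), (0, 1, 0, 3, 0, 4, 4))

Converting to the ω-basis (c_i = row i of M dotted with v = (-38, 17, -7, -23, -20, -18, -11)):
  c_1 = 0*-38 + 0*17 + -2*-7 + 0*-23 + 0*-20 + 0*-18 + 1*-11 = 3
  c_2 = 0*-38 + 0*17 + -1*-7 + 0*-23 + 0*-20 + 0*-18 + 0*-11 = 7
  c_3 = 0*-38 + -1*17 + 0*-7 + 0*-23 + -1*-20 + 0*-18 + 0*-11 = 3
  c_4 = -1*-38 + -1*17 + -1*-7 + 0*-23 + 0*-20 + 0*-18 + 1*-11 = 17
  c_5 = 0*-38 + 0*17 + 0*-7 + 0*-23 + 0*-20 + 1*-18 + -2*-11 = 4
  c_6 = 0*-38 + 0*17 + 0*-7 + -1*-23 + 0*-20 + 0*-18 + 0*-11 = 23
  c_7 = 0*-38 + 0*17 + 0*-7 + 0*-23 + -1*-20 + 0*-18 + 0*-11 = 20
Writing each c_i in base p = 5:
  c_1 = 3 = 3·5^0
  c_2 = 7 = 2·5^0 + 1·5^1
  c_3 = 3 = 3·5^0
  c_4 = 17 = 2·5^0 + 3·5^1
  c_5 = 4 = 4·5^0
  c_6 = 23 = 3·5^0 + 4·5^1
  c_7 = 20 = 0·5^0 + 4·5^1
Factor λ_0 = (3, 2, 3, 2, 4, 3, 0)
Factor λ_1 = (0, 1, 0, 3, 0, 4, 4)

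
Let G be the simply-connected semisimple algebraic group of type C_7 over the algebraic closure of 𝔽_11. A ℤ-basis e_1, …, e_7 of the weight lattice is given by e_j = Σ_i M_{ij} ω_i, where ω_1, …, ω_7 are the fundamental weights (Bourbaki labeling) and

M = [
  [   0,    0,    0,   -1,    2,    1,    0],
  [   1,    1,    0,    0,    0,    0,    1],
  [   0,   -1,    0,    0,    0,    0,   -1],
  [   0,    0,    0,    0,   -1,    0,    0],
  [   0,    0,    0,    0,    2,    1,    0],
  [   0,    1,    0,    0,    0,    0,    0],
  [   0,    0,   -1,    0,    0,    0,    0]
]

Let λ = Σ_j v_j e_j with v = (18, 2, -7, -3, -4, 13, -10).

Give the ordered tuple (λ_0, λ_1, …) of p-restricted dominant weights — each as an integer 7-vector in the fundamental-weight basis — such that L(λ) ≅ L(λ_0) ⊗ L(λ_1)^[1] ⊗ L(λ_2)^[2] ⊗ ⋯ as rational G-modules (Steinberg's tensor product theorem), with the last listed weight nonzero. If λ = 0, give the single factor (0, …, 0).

((8, 10, 8, 4, 5, 2, 7),)

Compute c_i = Σ_j M_{ij} v_j with v = (18, 2, -7, -3, -4, 13, -10):
  c_1 = 0·18 + 0·2 + (0)·(-7) + (-1)·(-3) + (2)·(-4) + 1·13 + (0)·(-10) = 8
  c_2 = 1·18 + 1·2 + (0)·(-7) + (0)·(-3) + (0)·(-4) + 0·13 + (1)·(-10) = 10
  c_3 = 0·18 + (-1)·(2) + (0)·(-7) + (0)·(-3) + (0)·(-4) + 0·13 + (-1)·(-10) = 8
  c_4 = 0·18 + 0·2 + (0)·(-7) + (0)·(-3) + (-1)·(-4) + 0·13 + (0)·(-10) = 4
  c_5 = 0·18 + 0·2 + (0)·(-7) + (0)·(-3) + (2)·(-4) + 1·13 + (0)·(-10) = 5
  c_6 = 0·18 + 1·2 + (0)·(-7) + (0)·(-3) + (0)·(-4) + 0·13 + (0)·(-10) = 2
  c_7 = 0·18 + 0·2 + (-1)·(-7) + (0)·(-3) + (0)·(-4) + 0·13 + (0)·(-10) = 7
Expand coordinatewise in base 11:
  c_1 = 8 = 8·11^0
  c_2 = 10 = 10·11^0
  c_3 = 8 = 8·11^0
  c_4 = 4 = 4·11^0
  c_5 = 5 = 5·11^0
  c_6 = 2 = 2·11^0
  c_7 = 7 = 7·11^0
Factor λ_0 = (8, 10, 8, 4, 5, 2, 7)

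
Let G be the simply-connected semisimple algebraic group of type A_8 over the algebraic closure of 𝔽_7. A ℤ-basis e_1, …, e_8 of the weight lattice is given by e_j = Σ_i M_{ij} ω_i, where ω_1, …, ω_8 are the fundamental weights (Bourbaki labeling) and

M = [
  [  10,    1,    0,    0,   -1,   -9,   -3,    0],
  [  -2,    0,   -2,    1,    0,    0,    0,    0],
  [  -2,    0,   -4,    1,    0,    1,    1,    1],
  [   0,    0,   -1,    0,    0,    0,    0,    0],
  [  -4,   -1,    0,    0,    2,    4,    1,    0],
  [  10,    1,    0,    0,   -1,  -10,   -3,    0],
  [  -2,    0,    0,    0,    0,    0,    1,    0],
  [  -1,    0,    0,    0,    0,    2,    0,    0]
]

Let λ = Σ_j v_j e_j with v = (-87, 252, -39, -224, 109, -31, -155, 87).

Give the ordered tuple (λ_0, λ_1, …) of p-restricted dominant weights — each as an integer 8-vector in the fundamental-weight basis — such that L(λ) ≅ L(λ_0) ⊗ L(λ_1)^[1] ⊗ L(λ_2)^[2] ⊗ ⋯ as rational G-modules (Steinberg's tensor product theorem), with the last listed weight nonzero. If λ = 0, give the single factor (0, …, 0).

ω-coordinates c = M·v, v = (-87, 252, -39, -224, 109, -31, -155, 87):
  c_1 = (10)·(-87) + (1)·(252) + (0)·(-39) + (0)·(-224) + (-1)·(109) + (-9)·(-31) + (-3)·(-155) + (0)·(87) = 17
  c_2 = (-2)·(-87) + (0)·(252) + (-2)·(-39) + (1)·(-224) + (0)·(109) + (0)·(-31) + (0)·(-155) + (0)·(87) = 28
  c_3 = (-2)·(-87) + (0)·(252) + (-4)·(-39) + (1)·(-224) + (0)·(109) + (1)·(-31) + (1)·(-155) + (1)·(87) = 7
  c_4 = (0)·(-87) + (0)·(252) + (-1)·(-39) + (0)·(-224) + (0)·(109) + (0)·(-31) + (0)·(-155) + (0)·(87) = 39
  c_5 = (-4)·(-87) + (-1)·(252) + (0)·(-39) + (0)·(-224) + (2)·(109) + (4)·(-31) + (1)·(-155) + (0)·(87) = 35
  c_6 = (10)·(-87) + (1)·(252) + (0)·(-39) + (0)·(-224) + (-1)·(109) + (-10)·(-31) + (-3)·(-155) + (0)·(87) = 48
  c_7 = (-2)·(-87) + (0)·(252) + (0)·(-39) + (0)·(-224) + (0)·(109) + (0)·(-31) + (1)·(-155) + (0)·(87) = 19
  c_8 = (-1)·(-87) + (0)·(252) + (0)·(-39) + (0)·(-224) + (0)·(109) + (2)·(-31) + (0)·(-155) + (0)·(87) = 25
Expand coordinatewise in base 7:
  c_1 = 17 = 3·7^0 + 2·7^1
  c_2 = 28 = 0·7^0 + 4·7^1
  c_3 = 7 = 0·7^0 + 1·7^1
  c_4 = 39 = 4·7^0 + 5·7^1
  c_5 = 35 = 0·7^0 + 5·7^1
  c_6 = 48 = 6·7^0 + 6·7^1
  c_7 = 19 = 5·7^0 + 2·7^1
  c_8 = 25 = 4·7^0 + 3·7^1
λ_0 = (3, 0, 0, 4, 0, 6, 5, 4)
λ_1 = (2, 4, 1, 5, 5, 6, 2, 3)

((3, 0, 0, 4, 0, 6, 5, 4), (2, 4, 1, 5, 5, 6, 2, 3))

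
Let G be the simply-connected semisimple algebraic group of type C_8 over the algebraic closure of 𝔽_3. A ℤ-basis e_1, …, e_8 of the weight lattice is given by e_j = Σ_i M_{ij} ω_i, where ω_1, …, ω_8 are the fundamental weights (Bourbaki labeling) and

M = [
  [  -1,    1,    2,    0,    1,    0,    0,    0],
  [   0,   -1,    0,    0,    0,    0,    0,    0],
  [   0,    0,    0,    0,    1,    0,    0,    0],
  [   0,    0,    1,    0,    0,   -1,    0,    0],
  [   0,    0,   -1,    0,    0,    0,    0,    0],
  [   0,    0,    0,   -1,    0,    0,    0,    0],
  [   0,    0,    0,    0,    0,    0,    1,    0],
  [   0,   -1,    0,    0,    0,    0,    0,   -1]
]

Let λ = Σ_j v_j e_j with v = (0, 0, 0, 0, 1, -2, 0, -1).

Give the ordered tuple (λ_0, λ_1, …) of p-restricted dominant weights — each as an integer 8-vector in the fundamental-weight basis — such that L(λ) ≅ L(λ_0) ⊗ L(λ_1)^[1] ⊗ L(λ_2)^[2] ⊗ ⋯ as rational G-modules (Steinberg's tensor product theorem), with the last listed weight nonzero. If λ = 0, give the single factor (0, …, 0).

((1, 0, 1, 2, 0, 0, 0, 1),)

Converting to the ω-basis (c_i = row i of M dotted with v = (0, 0, 0, 0, 1, -2, 0, -1)):
  c_1 = -1*0 + 1*0 + 2*0 + 0*0 + 1*1 + 0*-2 + 0*0 + 0*-1 = 1
  c_2 = 0*0 + -1*0 + 0*0 + 0*0 + 0*1 + 0*-2 + 0*0 + 0*-1 = 0
  c_3 = 0*0 + 0*0 + 0*0 + 0*0 + 1*1 + 0*-2 + 0*0 + 0*-1 = 1
  c_4 = 0*0 + 0*0 + 1*0 + 0*0 + 0*1 + -1*-2 + 0*0 + 0*-1 = 2
  c_5 = 0*0 + 0*0 + -1*0 + 0*0 + 0*1 + 0*-2 + 0*0 + 0*-1 = 0
  c_6 = 0*0 + 0*0 + 0*0 + -1*0 + 0*1 + 0*-2 + 0*0 + 0*-1 = 0
  c_7 = 0*0 + 0*0 + 0*0 + 0*0 + 0*1 + 0*-2 + 1*0 + 0*-1 = 0
  c_8 = 0*0 + -1*0 + 0*0 + 0*0 + 0*1 + 0*-2 + 0*0 + -1*-1 = 1
p = 3; digits c_i = Σ_j d_{ij}·3^j, 0 ≤ d_{ij} < 3:
  c_1 = 1 = 1·3^0
  c_2 = 0
  c_3 = 1 = 1·3^0
  c_4 = 2 = 2·3^0
  c_5 = 0
  c_6 = 0
  c_7 = 0
  c_8 = 1 = 1·3^0
λ_0 = (1, 0, 1, 2, 0, 0, 0, 1)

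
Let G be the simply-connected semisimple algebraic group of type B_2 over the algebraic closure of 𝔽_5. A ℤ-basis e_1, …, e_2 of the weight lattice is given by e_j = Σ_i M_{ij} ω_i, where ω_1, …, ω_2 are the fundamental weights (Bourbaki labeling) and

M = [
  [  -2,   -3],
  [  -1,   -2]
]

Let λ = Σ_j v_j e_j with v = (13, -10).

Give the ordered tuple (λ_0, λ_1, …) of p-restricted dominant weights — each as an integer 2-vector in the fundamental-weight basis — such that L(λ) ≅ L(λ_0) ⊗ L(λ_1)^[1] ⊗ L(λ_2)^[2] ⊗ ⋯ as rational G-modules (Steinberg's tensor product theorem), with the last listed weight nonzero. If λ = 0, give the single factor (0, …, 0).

Compute c_i = Σ_j M_{ij} v_j with v = (13, -10):
  c_1 = -2*13 + -3*-10 = 4
  c_2 = -1*13 + -2*-10 = 7
Expand coordinatewise in base 5:
  c_1 = 4 = 4·5^0
  c_2 = 7 = 2·5^0 + 1·5^1
Factor λ_0 = (4, 2)
Factor λ_1 = (0, 1)

((4, 2), (0, 1))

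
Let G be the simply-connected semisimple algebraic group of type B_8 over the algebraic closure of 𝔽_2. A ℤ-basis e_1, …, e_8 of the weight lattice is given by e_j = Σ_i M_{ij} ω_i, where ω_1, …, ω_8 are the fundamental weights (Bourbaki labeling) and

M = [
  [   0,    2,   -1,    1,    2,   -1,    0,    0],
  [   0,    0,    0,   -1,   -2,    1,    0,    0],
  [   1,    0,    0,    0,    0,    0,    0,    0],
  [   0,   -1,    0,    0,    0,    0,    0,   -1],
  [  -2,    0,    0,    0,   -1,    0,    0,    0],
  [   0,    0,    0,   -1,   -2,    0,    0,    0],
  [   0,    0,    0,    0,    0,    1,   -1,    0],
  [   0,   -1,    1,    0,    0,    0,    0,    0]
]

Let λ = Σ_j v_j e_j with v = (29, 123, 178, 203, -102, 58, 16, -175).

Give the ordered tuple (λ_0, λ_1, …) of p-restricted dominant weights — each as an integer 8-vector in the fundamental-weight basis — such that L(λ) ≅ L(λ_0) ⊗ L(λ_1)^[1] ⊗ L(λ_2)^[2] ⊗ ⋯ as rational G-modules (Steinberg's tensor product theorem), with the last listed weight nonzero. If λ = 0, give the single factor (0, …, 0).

((1, 1, 1, 0, 0, 1, 0, 1), (0, 1, 0, 0, 0, 0, 1, 1), (0, 0, 1, 1, 1, 0, 0, 1), (1, 1, 1, 0, 1, 0, 1, 0), (0, 1, 1, 1, 0, 0, 0, 1), (0, 1, 0, 1, 1, 0, 1, 1))

Compute c_i = Σ_j M_{ij} v_j with v = (29, 123, 178, 203, -102, 58, 16, -175):
  c_1 = (0)·(29) + (2)·(123) + (-1)·(178) + (1)·(203) + (2)·(-102) + (-1)·(58) + (0)·(16) + (0)·(-175) = 9
  c_2 = (0)·(29) + (0)·(123) + (0)·(178) + (-1)·(203) + (-2)·(-102) + (1)·(58) + (0)·(16) + (0)·(-175) = 59
  c_3 = (1)·(29) + (0)·(123) + (0)·(178) + (0)·(203) + (0)·(-102) + (0)·(58) + (0)·(16) + (0)·(-175) = 29
  c_4 = (0)·(29) + (-1)·(123) + (0)·(178) + (0)·(203) + (0)·(-102) + (0)·(58) + (0)·(16) + (-1)·(-175) = 52
  c_5 = (-2)·(29) + (0)·(123) + (0)·(178) + (0)·(203) + (-1)·(-102) + (0)·(58) + (0)·(16) + (0)·(-175) = 44
  c_6 = (0)·(29) + (0)·(123) + (0)·(178) + (-1)·(203) + (-2)·(-102) + (0)·(58) + (0)·(16) + (0)·(-175) = 1
  c_7 = (0)·(29) + (0)·(123) + (0)·(178) + (0)·(203) + (0)·(-102) + (1)·(58) + (-1)·(16) + (0)·(-175) = 42
  c_8 = (0)·(29) + (-1)·(123) + (1)·(178) + (0)·(203) + (0)·(-102) + (0)·(58) + (0)·(16) + (0)·(-175) = 55
Writing each c_i in base p = 2:
  c_1 = 9 = 1·2^0 + 0·2^1 + 0·2^2 + 1·2^3
  c_2 = 59 = 1·2^0 + 1·2^1 + 0·2^2 + 1·2^3 + 1·2^4 + 1·2^5
  c_3 = 29 = 1·2^0 + 0·2^1 + 1·2^2 + 1·2^3 + 1·2^4
  c_4 = 52 = 0·2^0 + 0·2^1 + 1·2^2 + 0·2^3 + 1·2^4 + 1·2^5
  c_5 = 44 = 0·2^0 + 0·2^1 + 1·2^2 + 1·2^3 + 0·2^4 + 1·2^5
  c_6 = 1 = 1·2^0
  c_7 = 42 = 0·2^0 + 1·2^1 + 0·2^2 + 1·2^3 + 0·2^4 + 1·2^5
  c_8 = 55 = 1·2^0 + 1·2^1 + 1·2^2 + 0·2^3 + 1·2^4 + 1·2^5
λ_0 = (1, 1, 1, 0, 0, 1, 0, 1)
λ_1 = (0, 1, 0, 0, 0, 0, 1, 1)
λ_2 = (0, 0, 1, 1, 1, 0, 0, 1)
λ_3 = (1, 1, 1, 0, 1, 0, 1, 0)
λ_4 = (0, 1, 1, 1, 0, 0, 0, 1)
λ_5 = (0, 1, 0, 1, 1, 0, 1, 1)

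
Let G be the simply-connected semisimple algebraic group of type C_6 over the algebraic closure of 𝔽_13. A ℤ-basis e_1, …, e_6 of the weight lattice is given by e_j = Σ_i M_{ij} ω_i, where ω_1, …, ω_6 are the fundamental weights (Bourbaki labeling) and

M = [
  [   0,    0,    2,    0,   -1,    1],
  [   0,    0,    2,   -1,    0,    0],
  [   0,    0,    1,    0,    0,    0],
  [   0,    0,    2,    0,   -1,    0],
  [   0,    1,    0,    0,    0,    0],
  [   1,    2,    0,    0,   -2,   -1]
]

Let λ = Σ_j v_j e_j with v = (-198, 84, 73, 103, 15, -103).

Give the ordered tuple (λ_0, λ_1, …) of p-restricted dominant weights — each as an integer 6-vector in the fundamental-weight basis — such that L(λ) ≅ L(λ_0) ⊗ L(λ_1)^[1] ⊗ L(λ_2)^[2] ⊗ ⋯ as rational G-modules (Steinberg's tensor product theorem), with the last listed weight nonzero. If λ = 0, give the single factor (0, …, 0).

ω-coordinates c = M·v, v = (-198, 84, 73, 103, 15, -103):
  c_1 = (0)·(-198) + (0)·(84) + (2)·(73) + (0)·(103) + (-1)·(15) + (1)·(-103) = 28
  c_2 = (0)·(-198) + (0)·(84) + (2)·(73) + (-1)·(103) + (0)·(15) + (0)·(-103) = 43
  c_3 = (0)·(-198) + (0)·(84) + (1)·(73) + (0)·(103) + (0)·(15) + (0)·(-103) = 73
  c_4 = (0)·(-198) + (0)·(84) + (2)·(73) + (0)·(103) + (-1)·(15) + (0)·(-103) = 131
  c_5 = (0)·(-198) + (1)·(84) + (0)·(73) + (0)·(103) + (0)·(15) + (0)·(-103) = 84
  c_6 = (1)·(-198) + (2)·(84) + (0)·(73) + (0)·(103) + (-2)·(15) + (-1)·(-103) = 43
Writing each c_i in base p = 13:
  c_1 = 28 = 2·13^0 + 2·13^1
  c_2 = 43 = 4·13^0 + 3·13^1
  c_3 = 73 = 8·13^0 + 5·13^1
  c_4 = 131 = 1·13^0 + 10·13^1
  c_5 = 84 = 6·13^0 + 6·13^1
  c_6 = 43 = 4·13^0 + 3·13^1
Factor λ_0 = (2, 4, 8, 1, 6, 4)
Factor λ_1 = (2, 3, 5, 10, 6, 3)

((2, 4, 8, 1, 6, 4), (2, 3, 5, 10, 6, 3))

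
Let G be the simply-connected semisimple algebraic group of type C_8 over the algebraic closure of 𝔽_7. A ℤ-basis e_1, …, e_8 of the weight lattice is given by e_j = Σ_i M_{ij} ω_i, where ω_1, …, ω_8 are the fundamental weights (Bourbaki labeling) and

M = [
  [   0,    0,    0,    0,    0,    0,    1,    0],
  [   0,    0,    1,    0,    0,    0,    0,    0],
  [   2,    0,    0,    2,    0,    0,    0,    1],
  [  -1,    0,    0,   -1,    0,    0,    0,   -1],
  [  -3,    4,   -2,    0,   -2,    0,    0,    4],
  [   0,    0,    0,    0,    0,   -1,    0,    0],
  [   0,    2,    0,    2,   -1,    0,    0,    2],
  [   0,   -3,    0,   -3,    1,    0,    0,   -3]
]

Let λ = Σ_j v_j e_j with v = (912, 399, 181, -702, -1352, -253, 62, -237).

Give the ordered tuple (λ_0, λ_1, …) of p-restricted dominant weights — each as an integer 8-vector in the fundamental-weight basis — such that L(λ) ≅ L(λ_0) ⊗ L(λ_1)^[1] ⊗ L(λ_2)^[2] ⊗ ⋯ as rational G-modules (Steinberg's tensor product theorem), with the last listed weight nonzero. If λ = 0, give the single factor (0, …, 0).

((6, 6, 1, 6, 2, 1, 6, 2), (1, 4, 5, 3, 1, 1, 3, 3), (1, 3, 3, 0, 5, 5, 5, 5))

Compute c_i = Σ_j M_{ij} v_j with v = (912, 399, 181, -702, -1352, -253, 62, -237):
  c_1 = 0·912 + 0·399 + 0·181 + (0)·(-702) + (0)·(-1352) + (0)·(-253) + 1·62 + (0)·(-237) = 62
  c_2 = 0·912 + 0·399 + 1·181 + (0)·(-702) + (0)·(-1352) + (0)·(-253) + 0·62 + (0)·(-237) = 181
  c_3 = 2·912 + 0·399 + 0·181 + (2)·(-702) + (0)·(-1352) + (0)·(-253) + 0·62 + (1)·(-237) = 183
  c_4 = (-1)·(912) + 0·399 + 0·181 + (-1)·(-702) + (0)·(-1352) + (0)·(-253) + 0·62 + (-1)·(-237) = 27
  c_5 = (-3)·(912) + 4·399 + (-2)·(181) + (0)·(-702) + (-2)·(-1352) + (0)·(-253) + 0·62 + (4)·(-237) = 254
  c_6 = 0·912 + 0·399 + 0·181 + (0)·(-702) + (0)·(-1352) + (-1)·(-253) + 0·62 + (0)·(-237) = 253
  c_7 = 0·912 + 2·399 + 0·181 + (2)·(-702) + (-1)·(-1352) + (0)·(-253) + 0·62 + (2)·(-237) = 272
  c_8 = 0·912 + (-3)·(399) + 0·181 + (-3)·(-702) + (1)·(-1352) + (0)·(-253) + 0·62 + (-3)·(-237) = 268
Expand coordinatewise in base 7:
  c_1 = 62 = 6·7^0 + 1·7^1 + 1·7^2
  c_2 = 181 = 6·7^0 + 4·7^1 + 3·7^2
  c_3 = 183 = 1·7^0 + 5·7^1 + 3·7^2
  c_4 = 27 = 6·7^0 + 3·7^1
  c_5 = 254 = 2·7^0 + 1·7^1 + 5·7^2
  c_6 = 253 = 1·7^0 + 1·7^1 + 5·7^2
  c_7 = 272 = 6·7^0 + 3·7^1 + 5·7^2
  c_8 = 268 = 2·7^0 + 3·7^1 + 5·7^2
p-restricted factor λ_0 = (6, 6, 1, 6, 2, 1, 6, 2)
p-restricted factor λ_1 = (1, 4, 5, 3, 1, 1, 3, 3)
p-restricted factor λ_2 = (1, 3, 3, 0, 5, 5, 5, 5)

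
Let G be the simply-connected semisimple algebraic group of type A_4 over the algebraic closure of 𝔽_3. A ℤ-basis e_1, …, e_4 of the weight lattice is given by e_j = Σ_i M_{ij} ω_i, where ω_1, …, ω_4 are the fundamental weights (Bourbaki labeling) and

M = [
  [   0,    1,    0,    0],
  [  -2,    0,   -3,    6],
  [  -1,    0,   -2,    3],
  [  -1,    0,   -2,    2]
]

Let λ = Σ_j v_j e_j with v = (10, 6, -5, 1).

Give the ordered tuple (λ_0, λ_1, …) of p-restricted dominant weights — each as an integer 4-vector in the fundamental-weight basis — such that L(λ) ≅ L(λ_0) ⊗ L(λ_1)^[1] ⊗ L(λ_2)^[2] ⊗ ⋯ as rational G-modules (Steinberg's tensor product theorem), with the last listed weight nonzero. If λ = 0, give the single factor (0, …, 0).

((0, 1, 0, 2), (2, 0, 1, 0))

Change of basis e → ω: c = M·v where v = (10, 6, -5, 1):
  c_1 = 0·10 + 1·6 + (0)·(-5) + 0·1 = 6
  c_2 = (-2)·(10) + 0·6 + (-3)·(-5) + 6·1 = 1
  c_3 = (-1)·(10) + 0·6 + (-2)·(-5) + 3·1 = 3
  c_4 = (-1)·(10) + 0·6 + (-2)·(-5) + 2·1 = 2
Expand coordinatewise in base 3:
  c_1 = 6 = 0·3^0 + 2·3^1
  c_2 = 1 = 1·3^0
  c_3 = 3 = 0·3^0 + 1·3^1
  c_4 = 2 = 2·3^0
λ_0 = (0, 1, 0, 2)
λ_1 = (2, 0, 1, 0)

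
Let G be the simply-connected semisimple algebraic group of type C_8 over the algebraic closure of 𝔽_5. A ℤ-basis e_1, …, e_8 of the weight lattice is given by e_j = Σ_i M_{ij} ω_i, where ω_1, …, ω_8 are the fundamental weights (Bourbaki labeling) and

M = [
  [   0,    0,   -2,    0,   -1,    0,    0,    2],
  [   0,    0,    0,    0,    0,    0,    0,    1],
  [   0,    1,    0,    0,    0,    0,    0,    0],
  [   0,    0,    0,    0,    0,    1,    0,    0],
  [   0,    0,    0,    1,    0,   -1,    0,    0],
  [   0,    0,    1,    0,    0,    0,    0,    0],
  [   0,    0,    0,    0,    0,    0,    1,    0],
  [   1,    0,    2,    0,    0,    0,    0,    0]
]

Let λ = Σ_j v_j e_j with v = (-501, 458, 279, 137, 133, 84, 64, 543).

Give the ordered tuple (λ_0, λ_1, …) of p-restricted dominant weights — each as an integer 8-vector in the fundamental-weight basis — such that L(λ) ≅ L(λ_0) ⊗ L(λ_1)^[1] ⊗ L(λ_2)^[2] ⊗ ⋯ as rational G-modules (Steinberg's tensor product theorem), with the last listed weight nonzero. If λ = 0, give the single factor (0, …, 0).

((0, 3, 3, 4, 3, 4, 4, 2), (4, 3, 1, 1, 0, 0, 2, 1), (0, 1, 3, 3, 2, 1, 2, 2), (3, 4, 3, 0, 0, 2, 0, 0))

Converting to the ω-basis (c_i = row i of M dotted with v = (-501, 458, 279, 137, 133, 84, 64, 543)):
  c_1 = 0*-501 + 0*458 + -2*279 + 0*137 + -1*133 + 0*84 + 0*64 + 2*543 = 395
  c_2 = 0*-501 + 0*458 + 0*279 + 0*137 + 0*133 + 0*84 + 0*64 + 1*543 = 543
  c_3 = 0*-501 + 1*458 + 0*279 + 0*137 + 0*133 + 0*84 + 0*64 + 0*543 = 458
  c_4 = 0*-501 + 0*458 + 0*279 + 0*137 + 0*133 + 1*84 + 0*64 + 0*543 = 84
  c_5 = 0*-501 + 0*458 + 0*279 + 1*137 + 0*133 + -1*84 + 0*64 + 0*543 = 53
  c_6 = 0*-501 + 0*458 + 1*279 + 0*137 + 0*133 + 0*84 + 0*64 + 0*543 = 279
  c_7 = 0*-501 + 0*458 + 0*279 + 0*137 + 0*133 + 0*84 + 1*64 + 0*543 = 64
  c_8 = 1*-501 + 0*458 + 2*279 + 0*137 + 0*133 + 0*84 + 0*64 + 0*543 = 57
Expand coordinatewise in base 5:
  c_1 = 395 = 0·5^0 + 4·5^1 + 0·5^2 + 3·5^3
  c_2 = 543 = 3·5^0 + 3·5^1 + 1·5^2 + 4·5^3
  c_3 = 458 = 3·5^0 + 1·5^1 + 3·5^2 + 3·5^3
  c_4 = 84 = 4·5^0 + 1·5^1 + 3·5^2
  c_5 = 53 = 3·5^0 + 0·5^1 + 2·5^2
  c_6 = 279 = 4·5^0 + 0·5^1 + 1·5^2 + 2·5^3
  c_7 = 64 = 4·5^0 + 2·5^1 + 2·5^2
  c_8 = 57 = 2·5^0 + 1·5^1 + 2·5^2
Factor λ_0 = (0, 3, 3, 4, 3, 4, 4, 2)
Factor λ_1 = (4, 3, 1, 1, 0, 0, 2, 1)
Factor λ_2 = (0, 1, 3, 3, 2, 1, 2, 2)
Factor λ_3 = (3, 4, 3, 0, 0, 2, 0, 0)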